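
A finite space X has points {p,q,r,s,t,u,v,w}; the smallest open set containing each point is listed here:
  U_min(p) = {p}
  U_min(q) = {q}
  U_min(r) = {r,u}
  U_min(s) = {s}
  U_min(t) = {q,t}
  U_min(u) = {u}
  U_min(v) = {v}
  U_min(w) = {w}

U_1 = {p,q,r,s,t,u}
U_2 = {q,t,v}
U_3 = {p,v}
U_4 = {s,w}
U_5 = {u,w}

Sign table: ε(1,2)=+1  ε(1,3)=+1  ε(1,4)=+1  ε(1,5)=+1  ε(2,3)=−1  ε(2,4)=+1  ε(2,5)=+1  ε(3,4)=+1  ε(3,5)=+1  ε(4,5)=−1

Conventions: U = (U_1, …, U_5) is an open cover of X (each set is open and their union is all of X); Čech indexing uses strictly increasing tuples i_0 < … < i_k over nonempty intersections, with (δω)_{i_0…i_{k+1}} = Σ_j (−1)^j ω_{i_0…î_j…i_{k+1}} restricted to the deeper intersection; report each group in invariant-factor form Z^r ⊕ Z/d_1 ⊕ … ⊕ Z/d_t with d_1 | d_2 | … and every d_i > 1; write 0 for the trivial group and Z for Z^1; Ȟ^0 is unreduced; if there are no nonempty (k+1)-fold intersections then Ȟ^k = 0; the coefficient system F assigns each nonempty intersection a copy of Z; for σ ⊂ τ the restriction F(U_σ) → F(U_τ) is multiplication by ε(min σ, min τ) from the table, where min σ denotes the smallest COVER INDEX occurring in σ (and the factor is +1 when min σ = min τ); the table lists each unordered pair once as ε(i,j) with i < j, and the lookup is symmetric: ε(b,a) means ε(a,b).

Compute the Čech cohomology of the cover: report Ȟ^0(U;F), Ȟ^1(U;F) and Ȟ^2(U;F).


Ȟ^0 = 0; Ȟ^1 = Z ⊕ Z/2; Ȟ^2 = 0

nonempty intersections:
  U12={q,t} U13={p} U14={s} U15={u} U23={v} U45={w}
C dims 5,6; δ0: rk 5, SNF 1^4·2
Ȟ^0: (5−5)−0=0 ⇒ 0
Ȟ^1: (6−0)−5=1 plus torsion [2] ⇒ Z ⊕ Z/2
Ȟ^2: (0−0)−0=0 ⇒ 0


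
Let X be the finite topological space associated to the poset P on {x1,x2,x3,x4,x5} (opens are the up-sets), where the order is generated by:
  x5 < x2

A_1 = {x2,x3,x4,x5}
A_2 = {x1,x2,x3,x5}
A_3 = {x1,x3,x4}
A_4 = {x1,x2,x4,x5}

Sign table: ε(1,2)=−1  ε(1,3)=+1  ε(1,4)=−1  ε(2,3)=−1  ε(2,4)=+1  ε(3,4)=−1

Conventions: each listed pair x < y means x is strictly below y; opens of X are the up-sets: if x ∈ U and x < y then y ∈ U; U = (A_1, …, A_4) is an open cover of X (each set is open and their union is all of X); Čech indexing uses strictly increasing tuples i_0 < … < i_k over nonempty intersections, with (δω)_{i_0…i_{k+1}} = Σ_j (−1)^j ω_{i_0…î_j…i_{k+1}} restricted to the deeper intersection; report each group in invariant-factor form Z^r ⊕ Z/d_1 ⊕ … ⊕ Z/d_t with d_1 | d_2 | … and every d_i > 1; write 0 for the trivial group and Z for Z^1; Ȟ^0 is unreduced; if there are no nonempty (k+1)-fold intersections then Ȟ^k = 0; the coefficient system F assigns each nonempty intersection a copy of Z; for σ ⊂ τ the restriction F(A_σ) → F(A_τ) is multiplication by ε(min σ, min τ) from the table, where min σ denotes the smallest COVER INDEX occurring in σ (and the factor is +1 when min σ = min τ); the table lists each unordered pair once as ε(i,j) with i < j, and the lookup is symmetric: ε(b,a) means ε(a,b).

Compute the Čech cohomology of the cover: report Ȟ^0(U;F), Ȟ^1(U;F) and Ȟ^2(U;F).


nonempty intersections:
  A12={x2,x3,x5} A13={x3,x4} A14={x2,x4,x5} A23={x1,x3} A24={x1,x2,x5} A34={x1,x4}
  A123={x3} A124={x2,x5} A134={x4} A234={x1}
C dims 4,6,4; δ0: rk 3, SNF 1^3; δ1: rk 3, SNF 1^3
Ȟ^0: (4−3)−0=1 ⇒ Z
Ȟ^1: (6−3)−3=0 ⇒ 0
Ȟ^2: (4−0)−3=1 ⇒ Z

Ȟ^0 ≅ Z,  Ȟ^1 ≅ 0,  Ȟ^2 ≅ Z


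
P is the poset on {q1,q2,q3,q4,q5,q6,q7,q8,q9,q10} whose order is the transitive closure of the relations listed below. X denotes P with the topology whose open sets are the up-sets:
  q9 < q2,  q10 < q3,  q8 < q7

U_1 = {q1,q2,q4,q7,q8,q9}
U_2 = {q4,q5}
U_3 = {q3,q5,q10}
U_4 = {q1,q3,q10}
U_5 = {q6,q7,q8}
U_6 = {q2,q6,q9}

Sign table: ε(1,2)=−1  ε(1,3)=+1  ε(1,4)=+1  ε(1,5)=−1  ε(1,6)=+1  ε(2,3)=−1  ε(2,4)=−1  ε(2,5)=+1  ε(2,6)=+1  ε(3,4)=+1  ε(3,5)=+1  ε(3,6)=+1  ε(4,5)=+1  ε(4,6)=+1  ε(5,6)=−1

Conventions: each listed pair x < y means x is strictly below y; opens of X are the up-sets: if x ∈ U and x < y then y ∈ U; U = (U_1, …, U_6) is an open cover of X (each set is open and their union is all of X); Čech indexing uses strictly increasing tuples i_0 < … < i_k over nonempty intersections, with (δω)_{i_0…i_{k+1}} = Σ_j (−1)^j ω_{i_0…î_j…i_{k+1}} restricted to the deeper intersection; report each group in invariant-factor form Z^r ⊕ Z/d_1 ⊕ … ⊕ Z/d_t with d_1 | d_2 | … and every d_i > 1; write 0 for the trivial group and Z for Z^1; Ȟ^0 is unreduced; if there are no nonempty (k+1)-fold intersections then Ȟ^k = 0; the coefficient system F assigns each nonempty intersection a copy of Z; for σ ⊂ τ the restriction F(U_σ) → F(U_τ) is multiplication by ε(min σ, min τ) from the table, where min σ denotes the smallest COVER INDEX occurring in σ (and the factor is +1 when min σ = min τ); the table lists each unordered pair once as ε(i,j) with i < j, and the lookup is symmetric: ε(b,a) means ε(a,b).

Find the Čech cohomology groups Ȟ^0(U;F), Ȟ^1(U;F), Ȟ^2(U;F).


Ȟ^0 = Z, Ȟ^1 = Z^2, Ȟ^2 = 0

nerve of the cover:
  U12={q4} U14={q1} U15={q7,q8} U16={q2,q9} U23={q5} U34={q3,q10} U56={q6}
C dims 6,7; δ0: rk 5, SNF 1^5
Ȟ^0 = (6 − 5) − 0 = 1, so Ȟ^0 ≅ Z
Ȟ^1 = (7 − 0) − 5 = 2, so Ȟ^1 ≅ Z^2
Ȟ^2 = (0 − 0) − 0 = 0, so Ȟ^2 ≅ 0


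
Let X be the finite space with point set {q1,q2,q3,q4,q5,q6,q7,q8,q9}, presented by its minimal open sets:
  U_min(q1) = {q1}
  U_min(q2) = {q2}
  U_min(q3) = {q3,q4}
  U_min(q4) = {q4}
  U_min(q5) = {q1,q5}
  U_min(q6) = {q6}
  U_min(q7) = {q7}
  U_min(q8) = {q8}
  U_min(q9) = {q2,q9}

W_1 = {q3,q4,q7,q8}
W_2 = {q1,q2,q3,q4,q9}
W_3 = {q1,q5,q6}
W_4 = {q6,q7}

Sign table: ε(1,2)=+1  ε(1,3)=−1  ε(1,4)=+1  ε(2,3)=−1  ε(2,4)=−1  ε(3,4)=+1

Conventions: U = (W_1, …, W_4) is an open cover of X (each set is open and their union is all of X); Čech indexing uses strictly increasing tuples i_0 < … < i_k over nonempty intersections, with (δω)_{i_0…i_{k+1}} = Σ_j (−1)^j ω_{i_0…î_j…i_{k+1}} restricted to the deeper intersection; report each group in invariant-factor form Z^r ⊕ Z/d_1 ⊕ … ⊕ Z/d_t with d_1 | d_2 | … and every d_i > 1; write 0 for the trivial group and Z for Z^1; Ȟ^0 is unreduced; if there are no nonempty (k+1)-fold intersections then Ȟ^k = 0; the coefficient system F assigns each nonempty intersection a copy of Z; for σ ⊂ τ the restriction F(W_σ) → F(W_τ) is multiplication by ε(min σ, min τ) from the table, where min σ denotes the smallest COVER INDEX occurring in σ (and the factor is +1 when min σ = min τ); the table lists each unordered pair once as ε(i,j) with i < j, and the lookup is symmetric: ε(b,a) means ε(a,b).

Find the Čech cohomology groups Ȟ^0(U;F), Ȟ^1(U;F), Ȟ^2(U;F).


Ȟ^0 ≅ 0, Ȟ^1 ≅ Z/2, Ȟ^2 ≅ 0

nonempty overlaps:
  W12={q3,q4} W14={q7} W23={q1} W34={q6}
C dims 4,4; δ0: rk 4, SNF 1^3·2
degree 0: 4−4−0 = 0 → Ȟ^0 ≅ 0
degree 1: 4−0−4 = 0 plus torsion [2] → Ȟ^1 ≅ Z/2
degree 2: 0−0−0 = 0 → Ȟ^2 ≅ 0


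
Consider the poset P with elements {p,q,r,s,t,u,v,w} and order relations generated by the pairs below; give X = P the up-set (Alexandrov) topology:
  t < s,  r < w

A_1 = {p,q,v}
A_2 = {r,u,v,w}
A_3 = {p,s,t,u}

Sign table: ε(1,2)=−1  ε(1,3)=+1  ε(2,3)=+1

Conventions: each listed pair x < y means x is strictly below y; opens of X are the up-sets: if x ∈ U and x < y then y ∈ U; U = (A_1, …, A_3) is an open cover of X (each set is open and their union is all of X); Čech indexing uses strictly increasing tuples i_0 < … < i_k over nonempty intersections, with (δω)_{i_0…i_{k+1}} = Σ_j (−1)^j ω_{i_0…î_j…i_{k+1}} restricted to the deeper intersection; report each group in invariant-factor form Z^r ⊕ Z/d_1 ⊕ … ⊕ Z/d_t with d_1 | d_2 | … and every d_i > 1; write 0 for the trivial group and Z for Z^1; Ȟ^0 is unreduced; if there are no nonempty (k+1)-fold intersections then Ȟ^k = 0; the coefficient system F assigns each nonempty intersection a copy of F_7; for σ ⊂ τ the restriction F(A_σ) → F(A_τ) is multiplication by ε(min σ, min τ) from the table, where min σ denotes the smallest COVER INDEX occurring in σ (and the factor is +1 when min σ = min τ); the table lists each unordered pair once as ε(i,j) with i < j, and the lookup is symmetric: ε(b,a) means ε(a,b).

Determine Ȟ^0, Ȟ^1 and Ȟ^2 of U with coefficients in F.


nonempty overlaps:
  A12={v} A13={p} A23={u}
C dims 3,3; δ0: rk_F7 3
degree 0: 3−3−0 = 0 → Ȟ^0 ≅ 0
degree 1: 3−0−3 = 0 → Ȟ^1 ≅ 0
degree 2: 0−0−0 = 0 → Ȟ^2 ≅ 0

Ȟ^0 = 0, Ȟ^1 = 0 and Ȟ^2 = 0


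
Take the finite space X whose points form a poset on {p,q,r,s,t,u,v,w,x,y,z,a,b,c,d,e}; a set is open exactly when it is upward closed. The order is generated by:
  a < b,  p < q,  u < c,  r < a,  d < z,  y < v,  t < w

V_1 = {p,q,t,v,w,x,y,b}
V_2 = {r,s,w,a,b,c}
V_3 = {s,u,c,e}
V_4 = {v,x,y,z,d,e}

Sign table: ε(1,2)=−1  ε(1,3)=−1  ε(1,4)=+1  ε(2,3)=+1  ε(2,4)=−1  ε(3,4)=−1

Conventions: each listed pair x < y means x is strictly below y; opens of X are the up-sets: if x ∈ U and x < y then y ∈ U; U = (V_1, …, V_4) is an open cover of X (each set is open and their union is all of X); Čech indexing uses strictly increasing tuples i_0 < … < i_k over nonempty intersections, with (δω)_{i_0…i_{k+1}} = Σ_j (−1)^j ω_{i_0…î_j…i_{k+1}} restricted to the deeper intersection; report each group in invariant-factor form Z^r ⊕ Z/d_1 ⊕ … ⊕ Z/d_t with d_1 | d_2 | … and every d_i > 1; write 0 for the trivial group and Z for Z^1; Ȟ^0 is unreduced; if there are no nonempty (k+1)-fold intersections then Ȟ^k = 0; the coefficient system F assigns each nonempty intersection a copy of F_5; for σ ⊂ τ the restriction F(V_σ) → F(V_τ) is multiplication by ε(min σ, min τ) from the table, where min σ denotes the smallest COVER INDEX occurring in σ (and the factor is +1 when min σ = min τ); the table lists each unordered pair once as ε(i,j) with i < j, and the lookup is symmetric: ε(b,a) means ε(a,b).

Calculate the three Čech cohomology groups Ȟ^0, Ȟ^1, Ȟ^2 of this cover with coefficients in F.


Ȟ^0(U;F) ≅ Z/5, Ȟ^1(U;F) ≅ Z/5 and Ȟ^2(U;F) ≅ 0

cover nerve:
  V12={w,b} V14={v,x,y} V23={s,c} V34={e}
C dims 4,4; δ0: rk_F5 3
Ȟ^0: (4−3)−0=1 ⇒ Z/5
Ȟ^1: (4−0)−3=1 ⇒ Z/5
Ȟ^2: (0−0)−0=0 ⇒ 0


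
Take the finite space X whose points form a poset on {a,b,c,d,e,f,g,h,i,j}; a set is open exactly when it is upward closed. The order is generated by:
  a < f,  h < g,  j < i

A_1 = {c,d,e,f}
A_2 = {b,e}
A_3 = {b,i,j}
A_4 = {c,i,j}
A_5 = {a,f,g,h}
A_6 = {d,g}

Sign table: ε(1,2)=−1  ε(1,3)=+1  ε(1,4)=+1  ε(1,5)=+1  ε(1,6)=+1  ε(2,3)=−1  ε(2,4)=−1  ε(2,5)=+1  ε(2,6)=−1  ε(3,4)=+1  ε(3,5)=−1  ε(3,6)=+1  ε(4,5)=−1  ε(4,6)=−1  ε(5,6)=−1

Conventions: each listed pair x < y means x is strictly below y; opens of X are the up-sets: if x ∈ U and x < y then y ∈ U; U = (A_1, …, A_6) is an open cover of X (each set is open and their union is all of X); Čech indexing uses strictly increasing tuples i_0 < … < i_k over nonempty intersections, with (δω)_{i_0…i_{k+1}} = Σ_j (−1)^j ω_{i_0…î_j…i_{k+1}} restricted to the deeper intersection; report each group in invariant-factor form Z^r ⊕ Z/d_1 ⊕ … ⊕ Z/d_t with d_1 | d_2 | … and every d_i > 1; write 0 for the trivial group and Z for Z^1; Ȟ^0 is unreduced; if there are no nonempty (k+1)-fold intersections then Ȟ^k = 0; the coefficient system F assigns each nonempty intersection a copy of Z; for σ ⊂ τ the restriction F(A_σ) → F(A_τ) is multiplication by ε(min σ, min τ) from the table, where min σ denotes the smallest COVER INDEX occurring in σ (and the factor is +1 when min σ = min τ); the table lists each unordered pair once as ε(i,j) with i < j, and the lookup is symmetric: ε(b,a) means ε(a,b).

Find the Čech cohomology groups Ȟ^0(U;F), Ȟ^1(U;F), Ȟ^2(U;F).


nerve simplices:
  A12={e} A14={c} A15={f} A16={d} A23={b} A34={i,j} A56={g}
C dims 6,7; δ0: rk 6, SNF 1^5·2
degree 0: 6−6−0 = 0 → Ȟ^0 ≅ 0
degree 1: 7−0−6 = 1 plus torsion [2] → Ȟ^1 ≅ Z ⊕ Z/2
degree 2: 0−0−0 = 0 → Ȟ^2 ≅ 0

Ȟ^0(U;F) ≅ 0; Ȟ^1(U;F) ≅ Z ⊕ Z/2; Ȟ^2(U;F) ≅ 0


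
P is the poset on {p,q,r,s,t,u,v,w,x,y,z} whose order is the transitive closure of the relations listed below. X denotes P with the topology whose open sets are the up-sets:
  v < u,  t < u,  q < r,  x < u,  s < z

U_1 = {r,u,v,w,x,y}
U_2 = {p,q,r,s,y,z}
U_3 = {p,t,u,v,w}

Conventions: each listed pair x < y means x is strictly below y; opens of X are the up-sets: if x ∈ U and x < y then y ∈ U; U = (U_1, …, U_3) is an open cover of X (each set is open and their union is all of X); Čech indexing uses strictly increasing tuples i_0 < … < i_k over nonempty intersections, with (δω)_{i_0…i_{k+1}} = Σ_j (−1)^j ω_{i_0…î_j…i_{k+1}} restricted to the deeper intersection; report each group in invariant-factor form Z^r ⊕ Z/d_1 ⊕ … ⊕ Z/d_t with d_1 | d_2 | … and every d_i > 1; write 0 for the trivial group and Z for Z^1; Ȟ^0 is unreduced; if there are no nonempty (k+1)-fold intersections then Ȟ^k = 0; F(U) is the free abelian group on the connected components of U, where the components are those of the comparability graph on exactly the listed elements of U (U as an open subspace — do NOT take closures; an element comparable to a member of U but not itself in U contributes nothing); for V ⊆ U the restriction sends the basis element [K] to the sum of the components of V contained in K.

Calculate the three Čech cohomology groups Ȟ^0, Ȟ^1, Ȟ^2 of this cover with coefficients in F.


nonempty overlaps:
  U12={r,y} U13={u,v,w} U23={p}
components per intersection:
  U1: {r} {u,v,x} {w} {y}
  U2: {p} {q,r} {s,z} {y}
  U3: {p} {t,u,v} {w}
  U12: {r} {y}
  U13: {u,v} {w}
  U23: {p}
C dims 11,5; δ0: rk 5, SNF 1^5
degree 0: 11−5−0 = 6 → Ȟ^0 ≅ Z^6
degree 1: 5−0−5 = 0 → Ȟ^1 ≅ 0
degree 2: 0−0−0 = 0 → Ȟ^2 ≅ 0

Ȟ^0 = Z^6, Ȟ^1 = 0 and Ȟ^2 = 0


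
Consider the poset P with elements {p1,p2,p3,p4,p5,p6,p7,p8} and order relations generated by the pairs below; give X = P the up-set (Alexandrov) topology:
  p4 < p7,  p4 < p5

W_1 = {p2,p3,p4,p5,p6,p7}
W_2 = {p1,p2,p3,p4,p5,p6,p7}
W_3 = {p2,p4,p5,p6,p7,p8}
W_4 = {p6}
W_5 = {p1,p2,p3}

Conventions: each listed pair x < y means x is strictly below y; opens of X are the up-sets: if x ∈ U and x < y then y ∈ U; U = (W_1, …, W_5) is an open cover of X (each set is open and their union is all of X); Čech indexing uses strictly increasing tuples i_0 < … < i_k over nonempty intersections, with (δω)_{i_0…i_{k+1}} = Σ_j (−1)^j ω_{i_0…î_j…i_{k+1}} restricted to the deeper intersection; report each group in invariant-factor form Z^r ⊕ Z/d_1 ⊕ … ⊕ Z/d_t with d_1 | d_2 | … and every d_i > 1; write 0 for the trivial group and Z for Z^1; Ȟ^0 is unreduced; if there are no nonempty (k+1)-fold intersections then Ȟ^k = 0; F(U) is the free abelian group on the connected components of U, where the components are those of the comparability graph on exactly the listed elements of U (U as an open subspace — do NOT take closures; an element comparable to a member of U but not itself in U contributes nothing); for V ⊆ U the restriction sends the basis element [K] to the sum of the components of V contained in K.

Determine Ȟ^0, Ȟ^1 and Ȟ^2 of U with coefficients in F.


Ȟ^0(U;F) ≅ Z^6, Ȟ^1(U;F) ≅ 0 and Ȟ^2(U;F) ≅ 0

nerve simplices:
  W12={p2,p3,p4,p5,p6,p7} W13={p2,p4,p5,p6,p7} W14={p6} W15={p2,p3} W23={p2,p4,p5,p6,p7} W24={p6} W25={p1,p2,p3} W34={p6} W35={p2}
  W123={p2,p4,p5,p6,p7} W124={p6} W125={p2,p3} W134={p6} W135={p2} W234={p6} W235={p2}
  W1234={p6} W1235={p2}
components per intersection:
  W1: {p2} {p3} {p4,p5,p7} {p6}
  W2: {p1} {p2} {p3} {p4,p5,p7} {p6}
  W3: {p2} {p4,p5,p7} {p6} {p8}
  W4: {p6}
  W5: {p1} {p2} {p3}
  W12: {p2} {p3} {p4,p5,p7} {p6}
  W13: {p2} {p4,p5,p7} {p6}
  W14: {p6}
  W15: {p2} {p3}
  W23: {p2} {p4,p5,p7} {p6}
  W24: {p6}
  W25: {p1} {p2} {p3}
  W34: {p6}
  W35: {p2}
  W123: {p2} {p4,p5,p7} {p6}
  W124: {p6}
  W125: {p2} {p3}
  W134: {p6}
  W135: {p2}
  W234: {p6}
  W235: {p2}
  W1234: {p6}
  W1235: {p2}
C dims 17,19,10,2; δ0: rk 11, SNF 1^11; δ1: rk 8, SNF 1^8; δ2: rk 2, SNF 1^2
degree 0: 17−11−0 = 6 → Ȟ^0 ≅ Z^6
degree 1: 19−8−11 = 0 → Ȟ^1 ≅ 0
degree 2: 10−2−8 = 0 → Ȟ^2 ≅ 0


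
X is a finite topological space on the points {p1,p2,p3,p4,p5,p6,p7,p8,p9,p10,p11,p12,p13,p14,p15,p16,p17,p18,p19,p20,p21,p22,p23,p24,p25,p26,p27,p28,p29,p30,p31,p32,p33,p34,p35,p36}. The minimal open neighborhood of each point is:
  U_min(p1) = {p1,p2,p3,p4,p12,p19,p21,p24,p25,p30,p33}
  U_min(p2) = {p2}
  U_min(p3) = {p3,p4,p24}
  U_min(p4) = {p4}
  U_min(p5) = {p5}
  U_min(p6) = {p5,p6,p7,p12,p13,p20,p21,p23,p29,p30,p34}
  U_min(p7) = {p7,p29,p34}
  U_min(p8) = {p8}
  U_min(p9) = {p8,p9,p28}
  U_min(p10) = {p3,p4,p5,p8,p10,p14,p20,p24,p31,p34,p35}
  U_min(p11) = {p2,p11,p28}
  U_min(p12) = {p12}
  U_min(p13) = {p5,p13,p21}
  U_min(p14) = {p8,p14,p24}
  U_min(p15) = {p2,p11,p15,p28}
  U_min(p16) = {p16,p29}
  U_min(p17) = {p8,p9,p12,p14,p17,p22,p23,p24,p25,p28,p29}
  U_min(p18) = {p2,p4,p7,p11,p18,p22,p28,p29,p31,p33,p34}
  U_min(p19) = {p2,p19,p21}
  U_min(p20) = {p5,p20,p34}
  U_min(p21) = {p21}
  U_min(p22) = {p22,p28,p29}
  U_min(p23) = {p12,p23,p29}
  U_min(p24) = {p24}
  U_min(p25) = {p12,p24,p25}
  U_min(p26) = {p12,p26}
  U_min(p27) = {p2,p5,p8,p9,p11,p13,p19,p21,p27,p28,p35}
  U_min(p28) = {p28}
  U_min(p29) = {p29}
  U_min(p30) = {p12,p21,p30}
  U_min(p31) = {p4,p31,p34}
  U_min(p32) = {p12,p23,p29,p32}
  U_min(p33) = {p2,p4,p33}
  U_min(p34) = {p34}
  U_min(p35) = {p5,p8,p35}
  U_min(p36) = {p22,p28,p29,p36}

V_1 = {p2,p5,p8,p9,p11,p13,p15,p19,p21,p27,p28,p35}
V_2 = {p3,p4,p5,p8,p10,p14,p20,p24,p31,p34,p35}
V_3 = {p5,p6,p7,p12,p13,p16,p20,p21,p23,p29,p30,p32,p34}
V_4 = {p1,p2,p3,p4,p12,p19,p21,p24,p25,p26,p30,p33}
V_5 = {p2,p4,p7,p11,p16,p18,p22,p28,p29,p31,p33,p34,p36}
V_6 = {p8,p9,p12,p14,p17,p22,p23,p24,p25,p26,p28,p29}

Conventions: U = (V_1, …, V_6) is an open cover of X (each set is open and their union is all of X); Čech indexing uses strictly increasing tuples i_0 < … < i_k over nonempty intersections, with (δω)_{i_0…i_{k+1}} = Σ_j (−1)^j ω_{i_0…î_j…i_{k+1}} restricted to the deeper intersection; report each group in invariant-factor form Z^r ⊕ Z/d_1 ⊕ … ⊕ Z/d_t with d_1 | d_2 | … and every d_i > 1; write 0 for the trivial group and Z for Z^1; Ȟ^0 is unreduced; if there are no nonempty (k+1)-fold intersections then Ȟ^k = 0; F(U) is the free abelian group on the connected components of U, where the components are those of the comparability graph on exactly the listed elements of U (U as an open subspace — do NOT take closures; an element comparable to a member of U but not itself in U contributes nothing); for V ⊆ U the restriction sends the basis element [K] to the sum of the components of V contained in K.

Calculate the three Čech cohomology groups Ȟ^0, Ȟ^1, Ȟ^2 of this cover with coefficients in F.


cover nerve:
  V12={p5,p8,p35} V13={p5,p13,p21} V14={p2,p19,p21} V15={p2,p11,p28} V16={p8,p9,p28} V23={p5,p20,p34} V24={p3,p4,p24} V25={p4,p31,p34} V26={p8,p14,p24} V34={p12,p21,p30} V35={p7,p16,p29,p34} V36={p12,p23,p29} V45={p2,p4,p33} V46={p12,p24,p25,p26} V56={p22,p28,p29}
  V123={p5} V126={p8} V134={p21} V145={p2} V156={p28} V235={p34} V245={p4} V246={p24} V346={p12} V356={p29}
components per intersection:
  V1: {p2,p5,p8,p9,p11,p13,p15,p19,p21,p27,p28,p35}
  V2: {p3,p4,p5,p8,p10,p14,p20,p24,p31,p34,p35}
  V3: {p5,p6,p7,p12,p13,p16,p20,p21,p23,p29,p30,p32,p34}
  V4: {p1,p2,p3,p4,p12,p19,p21,p24,p25,p26,p30,p33}
  V5: {p2,p4,p7,p11,p16,p18,p22,p28,p29,p31,p33,p34,p36}
  V6: {p8,p9,p12,p14,p17,p22,p23,p24,p25,p26,p28,p29}
  V12: {p5,p8,p35}
  V13: {p5,p13,p21}
  V14: {p2,p19,p21}
  V15: {p2,p11,p28}
  V16: {p8,p9,p28}
  V23: {p5,p20,p34}
  V24: {p3,p4,p24}
  V25: {p4,p31,p34}
  V26: {p8,p14,p24}
  V34: {p12,p21,p30}
  V35: {p7,p16,p29,p34}
  V36: {p12,p23,p29}
  V45: {p2,p4,p33}
  V46: {p12,p24,p25,p26}
  V56: {p22,p28,p29}
  V123: {p5}
  V126: {p8}
  V134: {p21}
  V145: {p2}
  V156: {p28}
  V235: {p34}
  V245: {p4}
  V246: {p24}
  V346: {p12}
  V356: {p29}
C dims 6,15,10; δ0: rk 5, SNF 1^5; δ1: rk 10, SNF 1^9·2
Ȟ^0: (6−5)−0=1 ⇒ Z
Ȟ^1: (15−10)−5=0 ⇒ 0
Ȟ^2: (10−0)−10=0 plus torsion [2] ⇒ Z/2

Ȟ^0 = Z; Ȟ^1 = 0; Ȟ^2 = Z/2


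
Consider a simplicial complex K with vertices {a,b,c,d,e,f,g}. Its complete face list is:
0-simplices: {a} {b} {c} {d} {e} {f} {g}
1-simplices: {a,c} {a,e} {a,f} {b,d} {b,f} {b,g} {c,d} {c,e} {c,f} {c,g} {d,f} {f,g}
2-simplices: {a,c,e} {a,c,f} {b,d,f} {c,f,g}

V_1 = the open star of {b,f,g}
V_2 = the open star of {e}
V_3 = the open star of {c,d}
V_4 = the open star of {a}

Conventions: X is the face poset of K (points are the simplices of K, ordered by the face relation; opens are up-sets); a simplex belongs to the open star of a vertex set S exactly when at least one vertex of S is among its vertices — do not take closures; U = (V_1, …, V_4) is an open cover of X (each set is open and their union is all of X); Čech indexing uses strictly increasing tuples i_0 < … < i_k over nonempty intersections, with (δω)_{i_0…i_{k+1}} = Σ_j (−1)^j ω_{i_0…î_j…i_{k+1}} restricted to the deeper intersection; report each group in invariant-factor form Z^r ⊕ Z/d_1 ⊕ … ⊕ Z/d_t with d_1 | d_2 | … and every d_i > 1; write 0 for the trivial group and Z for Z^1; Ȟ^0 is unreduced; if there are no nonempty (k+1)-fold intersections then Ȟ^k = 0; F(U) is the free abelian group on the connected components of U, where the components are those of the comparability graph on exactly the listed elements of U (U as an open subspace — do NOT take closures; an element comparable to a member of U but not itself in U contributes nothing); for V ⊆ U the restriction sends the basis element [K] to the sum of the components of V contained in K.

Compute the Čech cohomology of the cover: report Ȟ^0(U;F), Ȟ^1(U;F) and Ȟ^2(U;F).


nonempty intersections:
  V1={{b},{f},{g},{a,f},{b,d},{b,f},{b,g},{c,f},{c,g},{d,f},{f,g},{a,c,f},{b,d,f},{c,f,g}} V2={{e},{a,e},{c,e},{a,c,e}} V3={{c},{d},{a,c},{b,d},{c,d},{c,e},{c,f},{c,g},{d,f},{a,c,e},{a,c,f},{b,d,f},{c,f,g}} V4={{a},{a,c},{a,e},{a,f},{a,c,e},{a,c,f}}
  V13={{b,d},{c,f},{c,g},{d,f},{a,c,f},{b,d,f},{c,f,g}} V14={{a,f},{a,c,f}} V23={{c,e},{a,c,e}} V24={{a,e},{a,c,e}} V34={{a,c},{a,c,e},{a,c,f}}
  V134={{a,c,f}} V234={{a,c,e}}
components per intersection:
  V1: {{b},{f},{g},{a,f},{b,d},{b,f},{b,g},{c,f},{c,g},{d,f},{f,g},{a,c,f},{b,d,f},{c,f,g}}
  V2: {{e},{a,e},{c,e},{a,c,e}}
  V3: {{c},{d},{a,c},{b,d},{c,d},{c,e},{c,f},{c,g},{d,f},{a,c,e},{a,c,f},{b,d,f},{c,f,g}}
  V4: {{a},{a,c},{a,e},{a,f},{a,c,e},{a,c,f}}
  V13: {{b,d},{d,f},{b,d,f}} {{c,f},{c,g},{a,c,f},{c,f,g}}
  V14: {{a,f},{a,c,f}}
  V23: {{c,e},{a,c,e}}
  V24: {{a,e},{a,c,e}}
  V34: {{a,c},{a,c,e},{a,c,f}}
  V134: {{a,c,f}}
  V234: {{a,c,e}}
C dims 4,6,2; δ0: rk 3, SNF 1^3; δ1: rk 2, SNF 1^2
Ȟ^0: (4−3)−0=1 ⇒ Z
Ȟ^1: (6−2)−3=1 ⇒ Z
Ȟ^2: (2−0)−2=0 ⇒ 0

Ȟ^0 ≅ Z; Ȟ^1 ≅ Z; Ȟ^2 ≅ 0


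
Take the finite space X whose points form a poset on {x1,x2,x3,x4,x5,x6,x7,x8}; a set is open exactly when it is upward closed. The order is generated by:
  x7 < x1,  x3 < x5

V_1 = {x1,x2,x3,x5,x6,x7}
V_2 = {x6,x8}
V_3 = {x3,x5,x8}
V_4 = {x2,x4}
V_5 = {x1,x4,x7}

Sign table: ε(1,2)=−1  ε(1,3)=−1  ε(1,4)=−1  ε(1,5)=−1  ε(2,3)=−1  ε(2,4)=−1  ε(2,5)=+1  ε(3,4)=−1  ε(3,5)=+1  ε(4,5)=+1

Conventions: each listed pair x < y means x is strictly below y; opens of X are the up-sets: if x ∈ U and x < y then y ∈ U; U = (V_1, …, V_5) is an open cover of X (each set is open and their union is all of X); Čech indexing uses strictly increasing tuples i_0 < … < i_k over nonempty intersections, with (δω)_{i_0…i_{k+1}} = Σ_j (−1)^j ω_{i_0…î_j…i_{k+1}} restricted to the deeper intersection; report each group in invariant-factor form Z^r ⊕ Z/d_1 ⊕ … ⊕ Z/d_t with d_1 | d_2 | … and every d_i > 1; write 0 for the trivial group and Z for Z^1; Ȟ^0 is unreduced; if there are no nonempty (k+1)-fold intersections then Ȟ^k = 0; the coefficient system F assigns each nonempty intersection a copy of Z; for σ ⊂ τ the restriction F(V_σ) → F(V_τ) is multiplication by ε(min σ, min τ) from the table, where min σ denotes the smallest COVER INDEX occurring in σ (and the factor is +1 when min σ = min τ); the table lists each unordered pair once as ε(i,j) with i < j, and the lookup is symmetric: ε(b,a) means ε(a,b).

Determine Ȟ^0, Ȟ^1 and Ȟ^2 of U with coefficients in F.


Ȟ^0 = 0,  Ȟ^1 = Z ⊕ Z/2,  Ȟ^2 = 0

nerve simplices:
  V12={x6} V13={x3,x5} V14={x2} V15={x1,x7} V23={x8} V45={x4}
C dims 5,6; δ0: rk 5, SNF 1^4·2
degree 0: 5−5−0 = 0 → Ȟ^0 ≅ 0
degree 1: 6−0−5 = 1 plus torsion [2] → Ȟ^1 ≅ Z ⊕ Z/2
degree 2: 0−0−0 = 0 → Ȟ^2 ≅ 0


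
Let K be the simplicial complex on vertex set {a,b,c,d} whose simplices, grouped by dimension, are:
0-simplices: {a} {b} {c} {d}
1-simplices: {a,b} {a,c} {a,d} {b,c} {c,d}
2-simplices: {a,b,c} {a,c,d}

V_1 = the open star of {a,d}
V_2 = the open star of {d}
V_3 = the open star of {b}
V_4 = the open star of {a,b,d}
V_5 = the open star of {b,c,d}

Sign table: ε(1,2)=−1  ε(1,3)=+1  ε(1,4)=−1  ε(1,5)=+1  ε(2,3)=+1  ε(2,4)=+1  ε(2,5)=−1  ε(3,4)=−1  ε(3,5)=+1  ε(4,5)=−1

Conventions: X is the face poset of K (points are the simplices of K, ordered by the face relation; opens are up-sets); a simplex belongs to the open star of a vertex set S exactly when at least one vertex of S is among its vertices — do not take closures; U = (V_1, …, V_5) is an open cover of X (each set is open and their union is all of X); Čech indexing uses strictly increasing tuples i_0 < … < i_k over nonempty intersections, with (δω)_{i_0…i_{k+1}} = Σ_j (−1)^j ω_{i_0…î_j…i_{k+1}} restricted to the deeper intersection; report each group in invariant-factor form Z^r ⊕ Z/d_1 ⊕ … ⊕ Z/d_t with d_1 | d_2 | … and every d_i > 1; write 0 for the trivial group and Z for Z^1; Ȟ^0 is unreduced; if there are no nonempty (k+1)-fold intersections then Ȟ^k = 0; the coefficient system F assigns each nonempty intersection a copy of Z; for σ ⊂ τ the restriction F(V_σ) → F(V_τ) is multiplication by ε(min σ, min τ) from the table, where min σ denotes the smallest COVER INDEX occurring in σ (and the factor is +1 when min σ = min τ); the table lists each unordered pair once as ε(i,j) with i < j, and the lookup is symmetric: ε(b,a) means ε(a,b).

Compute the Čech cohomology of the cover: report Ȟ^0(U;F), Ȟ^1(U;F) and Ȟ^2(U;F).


intersection data:
  V1={{a},{d},{a,b},{a,c},{a,d},{c,d},{a,b,c},{a,c,d}} V2={{d},{a,d},{c,d},{a,c,d}} V3={{b},{a,b},{b,c},{a,b,c}} V4={{a},{b},{d},{a,b},{a,c},{a,d},{b,c},{c,d},{a,b,c},{a,c,d}} V5={{b},{c},{d},{a,b},{a,c},{a,d},{b,c},{c,d},{a,b,c},{a,c,d}}
  V12={{d},{a,d},{c,d},{a,c,d}} V13={{a,b},{a,b,c}} V14={{a},{d},{a,b},{a,c},{a,d},{c,d},{a,b,c},{a,c,d}} V15={{d},{a,b},{a,c},{a,d},{c,d},{a,b,c},{a,c,d}} V24={{d},{a,d},{c,d},{a,c,d}} V25={{d},{a,d},{c,d},{a,c,d}} V34={{b},{a,b},{b,c},{a,b,c}} V35={{b},{a,b},{b,c},{a,b,c}} V45={{b},{d},{a,b},{a,c},{a,d},{b,c},{c,d},{a,b,c},{a,c,d}}
  V124={{d},{a,d},{c,d},{a,c,d}} V125={{d},{a,d},{c,d},{a,c,d}} V134={{a,b},{a,b,c}} V135={{a,b},{a,b,c}} V145={{d},{a,b},{a,c},{a,d},{c,d},{a,b,c},{a,c,d}} V245={{d},{a,d},{c,d},{a,c,d}} V345={{b},{a,b},{b,c},{a,b,c}}
  V1245={{d},{a,d},{c,d},{a,c,d}} V1345={{a,b},{a,b,c}}
C dims 5,9,7,2; δ0: rk 4, SNF 1^4; δ1: rk 5, SNF 1^5; δ2: rk 2, SNF 1^2
Ȟ^0 = (5 − 4) − 0 = 1, so Ȟ^0 ≅ Z
Ȟ^1 = (9 − 5) − 4 = 0, so Ȟ^1 ≅ 0
Ȟ^2 = (7 − 2) − 5 = 0, so Ȟ^2 ≅ 0

Ȟ^0(U;F) ≅ Z, Ȟ^1(U;F) ≅ 0 and Ȟ^2(U;F) ≅ 0


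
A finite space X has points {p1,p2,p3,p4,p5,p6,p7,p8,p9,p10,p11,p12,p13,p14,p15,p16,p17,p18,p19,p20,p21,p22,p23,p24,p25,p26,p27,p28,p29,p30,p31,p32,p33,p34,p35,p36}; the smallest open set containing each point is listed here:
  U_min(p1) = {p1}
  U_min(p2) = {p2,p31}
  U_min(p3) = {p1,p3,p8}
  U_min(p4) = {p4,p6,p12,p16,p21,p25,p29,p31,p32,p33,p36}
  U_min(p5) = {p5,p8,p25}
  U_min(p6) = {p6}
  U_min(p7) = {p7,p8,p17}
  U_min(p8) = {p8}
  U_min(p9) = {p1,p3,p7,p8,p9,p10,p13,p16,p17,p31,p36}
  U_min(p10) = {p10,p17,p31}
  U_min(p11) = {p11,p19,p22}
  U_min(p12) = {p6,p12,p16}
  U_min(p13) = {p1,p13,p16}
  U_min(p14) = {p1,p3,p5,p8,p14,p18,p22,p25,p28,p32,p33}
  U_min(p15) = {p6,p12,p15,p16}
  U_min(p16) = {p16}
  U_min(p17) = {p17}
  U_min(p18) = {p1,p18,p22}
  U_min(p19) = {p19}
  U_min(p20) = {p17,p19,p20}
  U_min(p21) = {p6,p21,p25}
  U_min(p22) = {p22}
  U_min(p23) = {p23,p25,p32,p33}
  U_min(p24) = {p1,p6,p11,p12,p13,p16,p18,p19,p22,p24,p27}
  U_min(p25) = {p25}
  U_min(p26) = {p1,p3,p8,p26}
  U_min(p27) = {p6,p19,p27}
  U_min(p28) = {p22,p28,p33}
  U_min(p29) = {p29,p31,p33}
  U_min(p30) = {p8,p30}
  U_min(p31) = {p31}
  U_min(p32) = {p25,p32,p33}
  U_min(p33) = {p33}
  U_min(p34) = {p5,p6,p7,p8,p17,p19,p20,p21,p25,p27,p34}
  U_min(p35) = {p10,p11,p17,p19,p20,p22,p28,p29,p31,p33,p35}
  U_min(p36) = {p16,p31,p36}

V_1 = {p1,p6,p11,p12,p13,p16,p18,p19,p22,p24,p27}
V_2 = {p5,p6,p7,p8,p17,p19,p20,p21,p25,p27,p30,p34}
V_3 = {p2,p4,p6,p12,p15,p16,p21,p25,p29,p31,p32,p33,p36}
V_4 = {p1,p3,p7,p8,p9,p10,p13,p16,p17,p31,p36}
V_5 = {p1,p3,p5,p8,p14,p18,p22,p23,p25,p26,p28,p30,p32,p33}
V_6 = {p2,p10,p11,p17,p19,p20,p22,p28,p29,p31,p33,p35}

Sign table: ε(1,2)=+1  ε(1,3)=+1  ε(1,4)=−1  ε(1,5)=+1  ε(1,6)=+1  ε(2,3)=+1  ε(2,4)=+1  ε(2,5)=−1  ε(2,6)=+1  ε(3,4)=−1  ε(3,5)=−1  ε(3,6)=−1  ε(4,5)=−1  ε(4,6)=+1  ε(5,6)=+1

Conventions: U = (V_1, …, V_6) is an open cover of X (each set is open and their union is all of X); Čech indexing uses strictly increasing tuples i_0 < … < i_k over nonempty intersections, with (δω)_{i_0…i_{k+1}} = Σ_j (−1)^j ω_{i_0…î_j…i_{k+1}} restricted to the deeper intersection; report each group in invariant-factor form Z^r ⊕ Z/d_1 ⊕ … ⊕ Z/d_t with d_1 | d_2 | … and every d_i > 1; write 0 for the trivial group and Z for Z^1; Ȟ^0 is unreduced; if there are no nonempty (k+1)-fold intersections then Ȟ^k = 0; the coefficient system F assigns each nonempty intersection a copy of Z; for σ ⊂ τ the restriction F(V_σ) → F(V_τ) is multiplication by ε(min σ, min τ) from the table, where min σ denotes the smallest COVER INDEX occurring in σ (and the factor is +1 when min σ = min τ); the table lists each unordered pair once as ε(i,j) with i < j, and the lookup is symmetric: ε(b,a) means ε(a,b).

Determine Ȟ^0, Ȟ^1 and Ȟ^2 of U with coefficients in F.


Ȟ^0 ≅ 0, Ȟ^1 ≅ Z/2, Ȟ^2 ≅ Z

intersection data:
  V12={p6,p19,p27} V13={p6,p12,p16} V14={p1,p13,p16} V15={p1,p18,p22} V16={p11,p19,p22} V23={p6,p21,p25} V24={p7,p8,p17} V25={p5,p8,p25,p30} V26={p17,p19,p20} V34={p16,p31,p36} V35={p25,p32,p33} V36={p2,p29,p31,p33} V45={p1,p3,p8} V46={p10,p17,p31} V56={p22,p28,p33}
  V123={p6} V126={p19} V134={p16} V145={p1} V156={p22} V235={p25} V245={p8} V246={p17} V346={p31} V356={p33}
C dims 6,15,10; δ0: rk 6, SNF 1^5·2; δ1: rk 9, SNF 1^9
Ȟ^0 = (6 − 6) − 0 = 0, so Ȟ^0 ≅ 0
Ȟ^1 = (15 − 9) − 6 = 0 plus torsion [2], so Ȟ^1 ≅ Z/2
Ȟ^2 = (10 − 0) − 9 = 1, so Ȟ^2 ≅ Z


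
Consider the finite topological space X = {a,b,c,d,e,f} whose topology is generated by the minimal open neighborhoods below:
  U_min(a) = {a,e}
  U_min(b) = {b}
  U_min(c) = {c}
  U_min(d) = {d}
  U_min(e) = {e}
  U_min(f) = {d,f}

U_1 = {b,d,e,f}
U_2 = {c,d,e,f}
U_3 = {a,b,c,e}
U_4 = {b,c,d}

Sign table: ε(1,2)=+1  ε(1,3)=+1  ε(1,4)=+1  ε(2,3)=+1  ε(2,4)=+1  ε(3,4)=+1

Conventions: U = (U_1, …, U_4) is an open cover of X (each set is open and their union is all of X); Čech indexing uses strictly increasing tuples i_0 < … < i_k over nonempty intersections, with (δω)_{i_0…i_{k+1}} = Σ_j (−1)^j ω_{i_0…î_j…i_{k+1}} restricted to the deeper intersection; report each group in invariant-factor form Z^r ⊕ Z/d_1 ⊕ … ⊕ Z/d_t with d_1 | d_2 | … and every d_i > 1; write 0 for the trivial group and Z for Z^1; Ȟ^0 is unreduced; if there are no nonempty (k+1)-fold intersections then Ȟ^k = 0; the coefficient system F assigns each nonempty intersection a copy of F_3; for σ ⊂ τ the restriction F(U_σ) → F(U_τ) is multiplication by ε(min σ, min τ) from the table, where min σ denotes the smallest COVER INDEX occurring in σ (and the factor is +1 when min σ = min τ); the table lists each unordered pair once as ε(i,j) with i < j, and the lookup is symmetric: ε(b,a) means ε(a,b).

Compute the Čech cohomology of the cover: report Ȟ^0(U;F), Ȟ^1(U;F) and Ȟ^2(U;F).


nonempty overlaps:
  U12={d,e,f} U13={b,e} U14={b,d} U23={c,e} U24={c,d} U34={b,c}
  U123={e} U124={d} U134={b} U234={c}
C dims 4,6,4; δ0: rk_F3 3; δ1: rk_F3 3
degree 0: 4−3−0 = 1 → Ȟ^0 ≅ Z/3
degree 1: 6−3−3 = 0 → Ȟ^1 ≅ 0
degree 2: 4−0−3 = 1 → Ȟ^2 ≅ Z/3

Ȟ^0 = Z/3; Ȟ^1 = 0; Ȟ^2 = Z/3


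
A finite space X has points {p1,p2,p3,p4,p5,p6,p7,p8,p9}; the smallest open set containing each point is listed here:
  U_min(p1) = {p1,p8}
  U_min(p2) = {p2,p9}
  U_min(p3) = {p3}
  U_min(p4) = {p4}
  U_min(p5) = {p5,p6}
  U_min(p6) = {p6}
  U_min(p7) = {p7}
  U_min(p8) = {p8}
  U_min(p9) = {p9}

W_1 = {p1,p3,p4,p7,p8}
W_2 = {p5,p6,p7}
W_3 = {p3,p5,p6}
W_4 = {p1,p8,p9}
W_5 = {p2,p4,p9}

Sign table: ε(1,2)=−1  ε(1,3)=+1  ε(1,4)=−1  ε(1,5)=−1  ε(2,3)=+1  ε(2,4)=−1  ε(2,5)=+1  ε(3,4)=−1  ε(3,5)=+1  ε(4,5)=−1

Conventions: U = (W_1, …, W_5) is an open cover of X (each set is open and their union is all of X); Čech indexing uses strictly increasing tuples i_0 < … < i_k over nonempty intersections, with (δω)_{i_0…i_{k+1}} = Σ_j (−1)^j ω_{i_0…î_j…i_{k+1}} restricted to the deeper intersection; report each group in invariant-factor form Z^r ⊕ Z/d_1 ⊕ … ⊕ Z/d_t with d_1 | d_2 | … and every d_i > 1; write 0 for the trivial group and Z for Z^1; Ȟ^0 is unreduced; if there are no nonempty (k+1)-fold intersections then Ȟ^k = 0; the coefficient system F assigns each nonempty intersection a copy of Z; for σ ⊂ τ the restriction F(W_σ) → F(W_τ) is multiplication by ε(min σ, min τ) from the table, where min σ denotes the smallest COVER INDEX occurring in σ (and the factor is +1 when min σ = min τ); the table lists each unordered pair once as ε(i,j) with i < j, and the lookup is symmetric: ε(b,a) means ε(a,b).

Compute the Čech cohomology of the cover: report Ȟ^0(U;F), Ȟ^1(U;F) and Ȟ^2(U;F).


Ȟ^0 ≅ 0, Ȟ^1 ≅ Z ⊕ Z/2, Ȟ^2 ≅ 0

nonempty overlaps:
  W12={p7} W13={p3} W14={p1,p8} W15={p4} W23={p5,p6} W45={p9}
C dims 5,6; δ0: rk 5, SNF 1^4·2
degree 0: 5−5−0 = 0 → Ȟ^0 ≅ 0
degree 1: 6−0−5 = 1 plus torsion [2] → Ȟ^1 ≅ Z ⊕ Z/2
degree 2: 0−0−0 = 0 → Ȟ^2 ≅ 0


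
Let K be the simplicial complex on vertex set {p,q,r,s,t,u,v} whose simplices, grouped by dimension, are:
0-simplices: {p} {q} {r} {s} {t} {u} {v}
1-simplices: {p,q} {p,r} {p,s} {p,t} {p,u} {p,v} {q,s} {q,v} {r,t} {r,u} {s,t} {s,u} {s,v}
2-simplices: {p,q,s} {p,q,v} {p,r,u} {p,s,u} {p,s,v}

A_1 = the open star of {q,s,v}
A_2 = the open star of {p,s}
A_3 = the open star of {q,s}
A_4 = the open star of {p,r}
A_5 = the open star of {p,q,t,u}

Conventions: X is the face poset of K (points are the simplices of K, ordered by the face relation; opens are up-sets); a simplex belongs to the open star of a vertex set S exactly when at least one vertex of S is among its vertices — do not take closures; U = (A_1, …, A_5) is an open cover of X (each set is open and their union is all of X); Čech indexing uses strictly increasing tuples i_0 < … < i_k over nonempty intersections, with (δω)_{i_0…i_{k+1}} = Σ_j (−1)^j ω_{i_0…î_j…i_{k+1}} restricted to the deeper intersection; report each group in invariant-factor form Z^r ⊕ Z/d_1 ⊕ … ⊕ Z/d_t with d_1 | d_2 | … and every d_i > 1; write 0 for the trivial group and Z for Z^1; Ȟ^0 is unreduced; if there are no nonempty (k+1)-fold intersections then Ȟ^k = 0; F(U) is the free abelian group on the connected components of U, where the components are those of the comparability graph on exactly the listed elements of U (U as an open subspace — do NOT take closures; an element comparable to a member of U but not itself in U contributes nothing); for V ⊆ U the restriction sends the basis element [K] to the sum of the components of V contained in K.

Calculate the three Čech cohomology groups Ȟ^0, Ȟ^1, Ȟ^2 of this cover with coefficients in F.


nonempty overlaps:
  A1={{q},{s},{v},{p,q},{p,s},{p,v},{q,s},{q,v},{s,t},{s,u},{s,v},{p,q,s},{p,q,v},{p,s,u},{p,s,v}} A2={{p},{s},{p,q},{p,r},{p,s},{p,t},{p,u},{p,v},{q,s},{s,t},{s,u},{s,v},{p,q,s},{p,q,v},{p,r,u},{p,s,u},{p,s,v}} A3={{q},{s},{p,q},{p,s},{q,s},{q,v},{s,t},{s,u},{s,v},{p,q,s},{p,q,v},{p,s,u},{p,s,v}} A4={{p},{r},{p,q},{p,r},{p,s},{p,t},{p,u},{p,v},{r,t},{r,u},{p,q,s},{p,q,v},{p,r,u},{p,s,u},{p,s,v}} A5={{p},{q},{t},{u},{p,q},{p,r},{p,s},{p,t},{p,u},{p,v},{q,s},{q,v},{r,t},{r,u},{s,t},{s,u},{p,q,s},{p,q,v},{p,r,u},{p,s,u},{p,s,v}}
  A12={{s},{p,q},{p,s},{p,v},{q,s},{s,t},{s,u},{s,v},{p,q,s},{p,q,v},{p,s,u},{p,s,v}} A13={{q},{s},{p,q},{p,s},{q,s},{q,v},{s,t},{s,u},{s,v},{p,q,s},{p,q,v},{p,s,u},{p,s,v}} A14={{p,q},{p,s},{p,v},{p,q,s},{p,q,v},{p,s,u},{p,s,v}} A15={{q},{p,q},{p,s},{p,v},{q,s},{q,v},{s,t},{s,u},{p,q,s},{p,q,v},{p,s,u},{p,s,v}} A23={{s},{p,q},{p,s},{q,s},{s,t},{s,u},{s,v},{p,q,s},{p,q,v},{p,s,u},{p,s,v}} A24={{p},{p,q},{p,r},{p,s},{p,t},{p,u},{p,v},{p,q,s},{p,q,v},{p,r,u},{p,s,u},{p,s,v}} A25={{p},{p,q},{p,r},{p,s},{p,t},{p,u},{p,v},{q,s},{s,t},{s,u},{p,q,s},{p,q,v},{p,r,u},{p,s,u},{p,s,v}} A34={{p,q},{p,s},{p,q,s},{p,q,v},{p,s,u},{p,s,v}} A35={{q},{p,q},{p,s},{q,s},{q,v},{s,t},{s,u},{p,q,s},{p,q,v},{p,s,u},{p,s,v}} A45={{p},{p,q},{p,r},{p,s},{p,t},{p,u},{p,v},{r,t},{r,u},{p,q,s},{p,q,v},{p,r,u},{p,s,u},{p,s,v}}
  A123={{s},{p,q},{p,s},{q,s},{s,t},{s,u},{s,v},{p,q,s},{p,q,v},{p,s,u},{p,s,v}} A124={{p,q},{p,s},{p,v},{p,q,s},{p,q,v},{p,s,u},{p,s,v}} A125={{p,q},{p,s},{p,v},{q,s},{s,t},{s,u},{p,q,s},{p,q,v},{p,s,u},{p,s,v}} A134={{p,q},{p,s},{p,q,s},{p,q,v},{p,s,u},{p,s,v}} A135={{q},{p,q},{p,s},{q,s},{q,v},{s,t},{s,u},{p,q,s},{p,q,v},{p,s,u},{p,s,v}} A145={{p,q},{p,s},{p,v},{p,q,s},{p,q,v},{p,s,u},{p,s,v}} A234={{p,q},{p,s},{p,q,s},{p,q,v},{p,s,u},{p,s,v}} A235={{p,q},{p,s},{q,s},{s,t},{s,u},{p,q,s},{p,q,v},{p,s,u},{p,s,v}} A245={{p},{p,q},{p,r},{p,s},{p,t},{p,u},{p,v},{p,q,s},{p,q,v},{p,r,u},{p,s,u},{p,s,v}} A345={{p,q},{p,s},{p,q,s},{p,q,v},{p,s,u},{p,s,v}}
  A1234={{p,q},{p,s},{p,q,s},{p,q,v},{p,s,u},{p,s,v}} A1235={{p,q},{p,s},{q,s},{s,t},{s,u},{p,q,s},{p,q,v},{p,s,u},{p,s,v}} A1245={{p,q},{p,s},{p,v},{p,q,s},{p,q,v},{p,s,u},{p,s,v}} A1345={{p,q},{p,s},{p,q,s},{p,q,v},{p,s,u},{p,s,v}} A2345={{p,q},{p,s},{p,q,s},{p,q,v},{p,s,u},{p,s,v}}
  A12345={{p,q},{p,s},{p,q,s},{p,q,v},{p,s,u},{p,s,v}}
components per intersection:
  A1: {{q},{s},{v},{p,q},{p,s},{p,v},{q,s},{q,v},{s,t},{s,u},{s,v},{p,q,s},{p,q,v},{p,s,u},{p,s,v}}
  A2: {{p},{s},{p,q},{p,r},{p,s},{p,t},{p,u},{p,v},{q,s},{s,t},{s,u},{s,v},{p,q,s},{p,q,v},{p,r,u},{p,s,u},{p,s,v}}
  A3: {{q},{s},{p,q},{p,s},{q,s},{q,v},{s,t},{s,u},{s,v},{p,q,s},{p,q,v},{p,s,u},{p,s,v}}
  A4: {{p},{r},{p,q},{p,r},{p,s},{p,t},{p,u},{p,v},{r,t},{r,u},{p,q,s},{p,q,v},{p,r,u},{p,s,u},{p,s,v}}
  A5: {{p},{q},{t},{u},{p,q},{p,r},{p,s},{p,t},{p,u},{p,v},{q,s},{q,v},{r,t},{r,u},{s,t},{s,u},{p,q,s},{p,q,v},{p,r,u},{p,s,u},{p,s,v}}
  A12: {{s},{p,q},{p,s},{p,v},{q,s},{s,t},{s,u},{s,v},{p,q,s},{p,q,v},{p,s,u},{p,s,v}}
  A13: {{q},{s},{p,q},{p,s},{q,s},{q,v},{s,t},{s,u},{s,v},{p,q,s},{p,q,v},{p,s,u},{p,s,v}}
  A14: {{p,q},{p,s},{p,v},{p,q,s},{p,q,v},{p,s,u},{p,s,v}}
  A15: {{q},{p,q},{p,s},{p,v},{q,s},{q,v},{s,u},{p,q,s},{p,q,v},{p,s,u},{p,s,v}} {{s,t}}
  A23: {{s},{p,q},{p,s},{q,s},{s,t},{s,u},{s,v},{p,q,s},{p,q,v},{p,s,u},{p,s,v}}
  A24: {{p},{p,q},{p,r},{p,s},{p,t},{p,u},{p,v},{p,q,s},{p,q,v},{p,r,u},{p,s,u},{p,s,v}}
  A25: {{p},{p,q},{p,r},{p,s},{p,t},{p,u},{p,v},{q,s},{s,u},{p,q,s},{p,q,v},{p,r,u},{p,s,u},{p,s,v}} {{s,t}}
  A34: {{p,q},{p,s},{p,q,s},{p,q,v},{p,s,u},{p,s,v}}
  A35: {{q},{p,q},{p,s},{q,s},{q,v},{s,u},{p,q,s},{p,q,v},{p,s,u},{p,s,v}} {{s,t}}
  A45: {{p},{p,q},{p,r},{p,s},{p,t},{p,u},{p,v},{r,u},{p,q,s},{p,q,v},{p,r,u},{p,s,u},{p,s,v}} {{r,t}}
  A123: {{s},{p,q},{p,s},{q,s},{s,t},{s,u},{s,v},{p,q,s},{p,q,v},{p,s,u},{p,s,v}}
  A124: {{p,q},{p,s},{p,v},{p,q,s},{p,q,v},{p,s,u},{p,s,v}}
  A125: {{p,q},{p,s},{p,v},{q,s},{s,u},{p,q,s},{p,q,v},{p,s,u},{p,s,v}} {{s,t}}
  A134: {{p,q},{p,s},{p,q,s},{p,q,v},{p,s,u},{p,s,v}}
  A135: {{q},{p,q},{p,s},{q,s},{q,v},{s,u},{p,q,s},{p,q,v},{p,s,u},{p,s,v}} {{s,t}}
  A145: {{p,q},{p,s},{p,v},{p,q,s},{p,q,v},{p,s,u},{p,s,v}}
  A234: {{p,q},{p,s},{p,q,s},{p,q,v},{p,s,u},{p,s,v}}
  A235: {{p,q},{p,s},{q,s},{s,u},{p,q,s},{p,q,v},{p,s,u},{p,s,v}} {{s,t}}
  A245: {{p},{p,q},{p,r},{p,s},{p,t},{p,u},{p,v},{p,q,s},{p,q,v},{p,r,u},{p,s,u},{p,s,v}}
  A345: {{p,q},{p,s},{p,q,s},{p,q,v},{p,s,u},{p,s,v}}
  A1234: {{p,q},{p,s},{p,q,s},{p,q,v},{p,s,u},{p,s,v}}
  A1235: {{p,q},{p,s},{q,s},{s,u},{p,q,s},{p,q,v},{p,s,u},{p,s,v}} {{s,t}}
  A1245: {{p,q},{p,s},{p,v},{p,q,s},{p,q,v},{p,s,u},{p,s,v}}
  A1345: {{p,q},{p,s},{p,q,s},{p,q,v},{p,s,u},{p,s,v}}
  A2345: {{p,q},{p,s},{p,q,s},{p,q,v},{p,s,u},{p,s,v}}
  A12345: {{p,q},{p,s},{p,q,s},{p,q,v},{p,s,u},{p,s,v}}
C dims 5,14,13,6; δ0: rk 4, SNF 1^4; δ1: rk 8, SNF 1^8; δ2: rk 5, SNF 1^5
degree 0: 5−4−0 = 1 → Ȟ^0 ≅ Z
degree 1: 14−8−4 = 2 → Ȟ^1 ≅ Z^2
degree 2: 13−5−8 = 0 → Ȟ^2 ≅ 0

Ȟ^0 ≅ Z; Ȟ^1 ≅ Z^2; Ȟ^2 ≅ 0
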